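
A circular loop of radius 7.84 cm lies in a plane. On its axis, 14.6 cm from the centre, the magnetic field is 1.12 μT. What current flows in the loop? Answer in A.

I ≈ 1.32 A

On the axis of a loop, B = μ₀IR²/[2(R²+z²)^(3/2)], so I = 2B(R²+z²)^(3/2)/(μ₀R²).
R² + z² = 0.006147 + 0.02132 = 0.02746 m²; raised to 3/2 gives 4.55×10⁻³ m³.
I = 2 × 1.12×10⁻⁶ × 4.55×10⁻³ / (1.26×10⁻⁶ × 0.006147) = 1.32 A.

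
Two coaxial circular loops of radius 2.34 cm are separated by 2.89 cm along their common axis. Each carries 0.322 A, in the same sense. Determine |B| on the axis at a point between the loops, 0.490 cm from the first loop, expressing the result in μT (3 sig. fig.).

Each loop contributes B = μ₀IR²/[2(R²+z²)^(3/2)] on the axis, with z measured from that loop.
Loop 1 (z = 0.0049 m): B₁ = 8.11×10⁻⁶ T. Loop 2 (z = 0.024 m): B₂ = 2.94×10⁻⁶ T.
The fields add: B = B₁ + B₂ = 1.10×10⁻⁵ T.

B ≈ 11.0 μT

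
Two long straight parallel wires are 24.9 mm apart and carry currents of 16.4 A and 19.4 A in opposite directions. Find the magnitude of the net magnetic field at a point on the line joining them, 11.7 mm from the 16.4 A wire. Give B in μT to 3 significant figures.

B ≈ 574 μT

Each long wire gives B = μ₀I/(2πd). Distances are d₁ = 0.0117 m and d₂ = 0.0132 m.
B₁ = 2.80×10⁻⁴ T, B₂ = 2.94×10⁻⁴ T.
Between antiparallel currents both contributions point the same way, so they add. B = B₁ + B₂ = 2.80×10⁻⁴ + 2.94×10⁻⁴ = 5.74×10⁻⁴ T.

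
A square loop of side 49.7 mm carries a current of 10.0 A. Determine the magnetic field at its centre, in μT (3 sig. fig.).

Each side is a finite straight segment at perpendicular distance d = a/(2 tan(π/4)) = 0.02485 m from the centre, with end-angles ±π/4.
One side contributes B₁ = (μ₀I/4πd)·2 sin(π/4) = 5.69×10⁻⁵ T.
All 4 sides add in the same direction: B = 4 × 5.69×10⁻⁵ = 2.28×10⁻⁴ T.

B ≈ 228 μT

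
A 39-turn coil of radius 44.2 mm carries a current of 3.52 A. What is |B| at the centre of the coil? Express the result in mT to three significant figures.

B ≈ 1.95 mT

For an N-turn flat coil, B = Nμ₀I/(2R) with R = 0.0442 m.
B = 39 × 5.00×10⁻⁵ T = 1.95×10⁻³ T.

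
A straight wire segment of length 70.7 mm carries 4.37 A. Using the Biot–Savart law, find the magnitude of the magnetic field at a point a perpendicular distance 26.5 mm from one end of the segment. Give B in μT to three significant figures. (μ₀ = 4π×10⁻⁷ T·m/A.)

For a finite straight segment, B = (μ₀I/4πd)(sinθ₁ + sinθ₂), where θ₁, θ₂ are the angles from the perpendicular to each end.
The perpendicular foot is at one end, so the two end-offsets along the wire are 0 and L = 0.0707 m.
sinθ₁ = 0/√(0²+0.0265²) = 0.0000; sinθ₂ = 0.0707/√(0.0707²+0.0265²) = 0.9364.
B = (4π×10⁻⁷ × 4.37) / (4π × 0.0265) × (0.0000 + 0.9364) = 1.54×10⁻⁵ T.

B ≈ 15.4 μT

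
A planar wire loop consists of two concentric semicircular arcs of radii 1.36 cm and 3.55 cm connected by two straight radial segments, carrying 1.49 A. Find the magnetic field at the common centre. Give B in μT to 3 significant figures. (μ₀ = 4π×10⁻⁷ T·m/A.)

The radial connectors point toward the centre, so dl × r̂ = 0 and they contribute nothing.
Each semicircle gives μ₀I/(4R): inner arc 3.44×10⁻⁵ T, outer arc 1.32×10⁻⁵ T.
The two arcs carry current in opposite angular senses, so their fields oppose: B = |3.44×10⁻⁵ − 1.32×10⁻⁵| = 2.12×10⁻⁵ T.

B ≈ 21.2 μT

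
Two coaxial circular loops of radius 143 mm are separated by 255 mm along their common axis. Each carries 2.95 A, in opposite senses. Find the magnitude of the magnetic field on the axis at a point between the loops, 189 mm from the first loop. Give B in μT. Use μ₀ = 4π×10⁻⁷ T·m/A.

Each loop contributes B = μ₀IR²/[2(R²+z²)^(3/2)] on the axis, with z measured from that loop.
Loop 1 (z = 0.189 m): B₁ = 2.85×10⁻⁶ T. Loop 2 (z = 0.066 m): B₂ = 9.70×10⁻⁶ T.
The fields oppose: B = |B₁ − B₂| = 6.85×10⁻⁶ T.

B ≈ 6.85 μT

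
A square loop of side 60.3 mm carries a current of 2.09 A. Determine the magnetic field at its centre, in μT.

Each side is a finite straight segment at perpendicular distance d = a/(2 tan(π/4)) = 0.03015 m from the centre, with end-angles ±π/4.
One side contributes B₁ = (μ₀I/4πd)·2 sin(π/4) = 9.80×10⁻⁶ T.
All 4 sides add in the same direction: B = 4 × 9.80×10⁻⁶ = 3.92×10⁻⁵ T.

B ≈ 39.2 μT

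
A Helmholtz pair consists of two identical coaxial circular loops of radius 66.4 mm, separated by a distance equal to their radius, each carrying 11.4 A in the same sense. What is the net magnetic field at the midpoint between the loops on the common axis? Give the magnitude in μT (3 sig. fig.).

Each loop contributes B = μ₀IR²/[2(R²+z²)^(3/2)] on the axis, with z measured from that loop.
Loop 1 (z = 0.0332 m): B₁ = 7.72×10⁻⁵ T. Loop 2 (z = 0.0332 m): B₂ = 7.72×10⁻⁵ T.
The fields add: B = B₁ + B₂ = 1.54×10⁻⁴ T.

B ≈ 154 μT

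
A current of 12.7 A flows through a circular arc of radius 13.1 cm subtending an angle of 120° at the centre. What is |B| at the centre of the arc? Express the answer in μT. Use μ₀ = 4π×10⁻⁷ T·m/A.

B ≈ 20.3 μT

The Biot–Savart field of a circular arc at its centre is B = μ₀Iφ/(4πR), with φ = 2.094 rad.
B = (4π×10⁻⁷ × 12.7 × 2.094) / (4π × 0.131) = 2.03×10⁻⁵ T.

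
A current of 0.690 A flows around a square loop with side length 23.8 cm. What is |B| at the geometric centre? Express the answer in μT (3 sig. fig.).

B ≈ 3.28 μT

Each side is a finite straight segment at perpendicular distance d = a/(2 tan(π/4)) = 0.119 m from the centre, with end-angles ±π/4.
One side contributes B₁ = (μ₀I/4πd)·2 sin(π/4) = 8.20×10⁻⁷ T.
All 4 sides add in the same direction: B = 4 × 8.20×10⁻⁷ = 3.28×10⁻⁶ T.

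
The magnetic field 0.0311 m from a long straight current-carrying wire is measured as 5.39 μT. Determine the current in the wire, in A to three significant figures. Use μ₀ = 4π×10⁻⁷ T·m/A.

I ≈ 0.838 A

For a long straight wire B = μ₀I/(2πd), so I = 2πdB/μ₀.
I = 2π × 0.0311 × 5.39×10⁻⁶ / (4π×10⁻⁷) = 0.838 A.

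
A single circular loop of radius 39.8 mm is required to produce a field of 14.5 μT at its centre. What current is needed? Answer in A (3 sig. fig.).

At the centre of a circular loop B = μ₀I/(2R), so I = 2RB/μ₀.
With R = 0.0398 m, I = 2 × 0.0398 × 1.45×10⁻⁵ / (4π×10⁻⁷) = 0.918 A.

I ≈ 0.918 A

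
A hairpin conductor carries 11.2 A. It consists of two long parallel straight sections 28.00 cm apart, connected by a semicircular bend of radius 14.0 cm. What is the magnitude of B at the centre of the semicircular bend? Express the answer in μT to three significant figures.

The semicircular arc contributes B_arc = μ₀I·π/(4πR) = μ₀I/(4R) = 2.51×10⁻⁵ T.
Each semi-infinite lead is at perpendicular distance R = 0.14 m from the centre, with the perpendicular foot at its near end, so it contributes μ₀I/(4πR); both point the same way, together 1.60×10⁻⁵ T.
Arc and leads all point the same direction: B = 2.51×10⁻⁵ + 1.60×10⁻⁵ = 4.11×10⁻⁵ T.

B ≈ 41.1 μT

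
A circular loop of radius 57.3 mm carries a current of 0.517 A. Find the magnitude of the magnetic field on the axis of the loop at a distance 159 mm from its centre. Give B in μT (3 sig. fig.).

B ≈ 0.221 μT

On the axis of a circular loop, B = μ₀IR² / [2(R²+z²)^(3/2)].
R² + z² = (0.0573)² + (0.159)² = 0.02856 m², and (R²+z²)^(3/2) = 4.83×10⁻³ m³.
B = (4π×10⁻⁷ × 0.517 × 0.003283) / (2 × 4.83×10⁻³) = 2.21×10⁻⁷ T.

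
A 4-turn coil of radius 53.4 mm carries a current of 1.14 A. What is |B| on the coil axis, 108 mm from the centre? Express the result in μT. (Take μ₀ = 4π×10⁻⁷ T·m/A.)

B ≈ 4.67 μT

For an N-turn flat coil, B = Nμ₀IR²/[2(R²+z²)^(3/2)] with R = 0.0534 m, z = 0.108 m.
B = 4 × 1.17×10⁻⁶ T = 4.67×10⁻⁶ T.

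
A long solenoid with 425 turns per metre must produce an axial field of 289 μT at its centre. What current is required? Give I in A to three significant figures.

Inside a long solenoid B = μ₀nI with n = 425 m⁻¹, so I = B/(μ₀n).
I = 2.89×10⁻⁴ / (4π×10⁻⁷ × 425) = 0.541 A.

I ≈ 0.541 A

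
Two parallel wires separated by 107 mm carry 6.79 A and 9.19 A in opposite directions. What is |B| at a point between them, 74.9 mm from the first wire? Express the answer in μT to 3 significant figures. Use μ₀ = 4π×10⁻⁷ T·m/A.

Each long wire gives B = μ₀I/(2πd). Distances are d₁ = 0.0749 m and d₂ = 0.0321 m.
B₁ = 1.81×10⁻⁵ T, B₂ = 5.73×10⁻⁵ T.
Between antiparallel currents both contributions point the same way, so they add. B = B₁ + B₂ = 1.81×10⁻⁵ + 5.73×10⁻⁵ = 7.54×10⁻⁵ T.

B ≈ 75.4 μT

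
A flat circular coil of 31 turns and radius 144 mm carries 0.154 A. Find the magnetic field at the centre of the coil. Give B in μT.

For an N-turn flat coil, B = Nμ₀I/(2R) with R = 0.144 m.
B = 31 × 6.72×10⁻⁷ T = 2.08×10⁻⁵ T.

B ≈ 20.8 μT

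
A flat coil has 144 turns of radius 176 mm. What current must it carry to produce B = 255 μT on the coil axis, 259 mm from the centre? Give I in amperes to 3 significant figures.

I ≈ 2.79 A

For an N-turn coil, B = Nμ₀IR²/[2(R²+z²)^(3/2)] with R = 0.176 m, z = 0.259 m, so I = 2B(R²+z²)^(3/2)/(Nμ₀R²) = 2 × 2.55×10⁻⁴ × 3.07×10⁻² / (144 × 4π×10⁻⁷ × 0.03098) = 2.79 A.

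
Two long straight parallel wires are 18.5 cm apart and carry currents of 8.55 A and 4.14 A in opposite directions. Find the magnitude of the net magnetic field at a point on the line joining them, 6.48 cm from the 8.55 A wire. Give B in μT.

B ≈ 33.3 μT

Each long wire gives B = μ₀I/(2πd). Distances are d₁ = 0.0648 m and d₂ = 0.1202 m.
B₁ = 2.64×10⁻⁵ T, B₂ = 6.89×10⁻⁶ T.
Between antiparallel currents both contributions point the same way, so they add. B = B₁ + B₂ = 2.64×10⁻⁵ + 6.89×10⁻⁶ = 3.33×10⁻⁵ T.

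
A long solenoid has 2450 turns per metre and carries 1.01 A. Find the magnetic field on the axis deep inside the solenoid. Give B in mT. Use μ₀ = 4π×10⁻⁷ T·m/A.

Inside a long solenoid, B = μ₀nI with n = 2450 turns/m.
B = 4π×10⁻⁷ × 2450 × 1.01 = 3.11×10⁻³ T.

B ≈ 3.11 mT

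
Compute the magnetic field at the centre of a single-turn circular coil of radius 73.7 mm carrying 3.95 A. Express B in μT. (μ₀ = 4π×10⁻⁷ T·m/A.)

At the centre of a circular loop the Biot–Savart law gives B = μ₀I/(2R).
B = (4π×10⁻⁷ × 3.95) / (2 × 0.0737) = 3.37×10⁻⁵ T.

B ≈ 33.7 μT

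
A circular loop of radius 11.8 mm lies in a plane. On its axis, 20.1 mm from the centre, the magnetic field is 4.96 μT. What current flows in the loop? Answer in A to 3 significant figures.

On the axis of a loop, B = μ₀IR²/[2(R²+z²)^(3/2)], so I = 2B(R²+z²)^(3/2)/(μ₀R²).
R² + z² = 0.0001392 + 0.000404 = 0.0005433 m²; raised to 3/2 gives 1.27×10⁻⁵ m³.
I = 2 × 4.96×10⁻⁶ × 1.27×10⁻⁵ / (1.26×10⁻⁶ × 0.0001392) = 0.718 A.

I ≈ 0.718 A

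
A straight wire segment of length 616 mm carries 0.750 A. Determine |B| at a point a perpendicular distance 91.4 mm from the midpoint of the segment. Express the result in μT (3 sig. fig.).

B ≈ 1.57 μT

For a finite straight segment, B = (μ₀I/4πd)(sinθ₁ + sinθ₂), where θ₁, θ₂ are the angles from the perpendicular to each end.
The perpendicular from the point meets the wire at its midpoint, so each end is L/2 = 0.308 m away along the wire.
sinθ₁ = 0.308/√(0.308²+0.0914²) = 0.9587; sinθ₂ = 0.308/√(0.308²+0.0914²) = 0.9587.
B = (4π×10⁻⁷ × 0.750) / (4π × 0.0914) × (0.9587 + 0.9587) = 1.57×10⁻⁶ T.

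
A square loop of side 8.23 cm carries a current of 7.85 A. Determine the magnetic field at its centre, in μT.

B ≈ 108 μT

Each side is a finite straight segment at perpendicular distance d = a/(2 tan(π/4)) = 0.04115 m from the centre, with end-angles ±π/4.
One side contributes B₁ = (μ₀I/4πd)·2 sin(π/4) = 2.70×10⁻⁵ T.
All 4 sides add in the same direction: B = 4 × 2.70×10⁻⁵ = 1.08×10⁻⁴ T.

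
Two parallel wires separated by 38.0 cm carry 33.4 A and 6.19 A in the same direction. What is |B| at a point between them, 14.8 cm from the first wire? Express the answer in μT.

Each long wire gives B = μ₀I/(2πd). Distances are d₁ = 0.148 m and d₂ = 0.232 m.
B₁ = 4.51×10⁻⁵ T, B₂ = 5.34×10⁻⁶ T.
Between parallel currents the two contributions point in opposite directions, so they subtract. B = |B₁ − B₂| = |4.51×10⁻⁵ − 5.34×10⁻⁶| = 3.98×10⁻⁵ T.

B ≈ 39.8 μT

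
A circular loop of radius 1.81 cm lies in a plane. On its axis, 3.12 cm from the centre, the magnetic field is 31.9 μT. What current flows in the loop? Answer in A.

I ≈ 7.27 A

On the axis of a loop, B = μ₀IR²/[2(R²+z²)^(3/2)], so I = 2B(R²+z²)^(3/2)/(μ₀R²).
R² + z² = 0.0003276 + 0.0009734 = 0.001301 m²; raised to 3/2 gives 4.69×10⁻⁵ m³.
I = 2 × 3.19×10⁻⁵ × 4.69×10⁻⁵ / (1.26×10⁻⁶ × 0.0003276) = 7.27 A.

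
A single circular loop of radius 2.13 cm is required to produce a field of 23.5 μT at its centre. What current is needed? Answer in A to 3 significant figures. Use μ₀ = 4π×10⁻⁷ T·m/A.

At the centre of a circular loop B = μ₀I/(2R), so I = 2RB/μ₀.
With R = 0.0213 m, I = 2 × 0.0213 × 2.35×10⁻⁵ / (4π×10⁻⁷) = 0.797 A.

I ≈ 0.797 A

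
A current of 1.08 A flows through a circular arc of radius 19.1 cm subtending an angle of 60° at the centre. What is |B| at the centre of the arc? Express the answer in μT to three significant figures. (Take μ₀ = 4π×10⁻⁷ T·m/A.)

The Biot–Savart field of a circular arc at its centre is B = μ₀Iφ/(4πR), with φ = 1.047 rad.
B = (4π×10⁻⁷ × 1.08 × 1.047) / (4π × 0.191) = 5.92×10⁻⁷ T.

B ≈ 0.592 μT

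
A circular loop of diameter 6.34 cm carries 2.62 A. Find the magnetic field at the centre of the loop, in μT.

B ≈ 51.9 μT

At the centre of a circular loop the Biot–Savart law gives B = μ₀I/(2R) (so R = 0.0317 m).
B = (4π×10⁻⁷ × 2.62) / (2 × 0.0317) = 5.19×10⁻⁵ T.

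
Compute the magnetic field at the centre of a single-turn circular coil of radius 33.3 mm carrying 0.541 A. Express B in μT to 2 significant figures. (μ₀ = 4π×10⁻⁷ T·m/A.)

At the centre of a circular loop the Biot–Savart law gives B = μ₀I/(2R).
B = (4π×10⁻⁷ × 0.541) / (2 × 0.0333) = 1.02×10⁻⁵ T.

B ≈ 10 μT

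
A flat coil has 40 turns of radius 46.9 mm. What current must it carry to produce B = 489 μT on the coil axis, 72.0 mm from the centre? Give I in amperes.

For an N-turn coil, B = Nμ₀IR²/[2(R²+z²)^(3/2)] with R = 0.0469 m, z = 0.072 m, so I = 2B(R²+z²)^(3/2)/(Nμ₀R²) = 2 × 4.89×10⁻⁴ × 6.34×10⁻⁴ / (40 × 4π×10⁻⁷ × 0.0022) = 5.61 A.

I ≈ 5.61 A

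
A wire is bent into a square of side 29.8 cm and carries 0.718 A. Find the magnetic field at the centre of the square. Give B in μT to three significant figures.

Each side is a finite straight segment at perpendicular distance d = a/(2 tan(π/4)) = 0.149 m from the centre, with end-angles ±π/4.
One side contributes B₁ = (μ₀I/4πd)·2 sin(π/4) = 6.81×10⁻⁷ T.
All 4 sides add in the same direction: B = 4 × 6.81×10⁻⁷ = 2.73×10⁻⁶ T.

B ≈ 2.73 μT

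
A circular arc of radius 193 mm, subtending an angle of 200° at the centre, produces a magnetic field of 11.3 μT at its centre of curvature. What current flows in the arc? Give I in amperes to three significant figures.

For a circular arc, B = μ₀Iφ/(4πR) with φ in radians; here φ = 3.491 rad.
So I = 4πRB/(μ₀φ) = 4π × 0.193 × 1.13×10⁻⁵ / (4π×10⁻⁷ × 3.491) = 6.25 A.

I ≈ 6.25 A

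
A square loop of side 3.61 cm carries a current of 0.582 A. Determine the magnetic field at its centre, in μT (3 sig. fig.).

B ≈ 18.2 μT

Each side is a finite straight segment at perpendicular distance d = a/(2 tan(π/4)) = 0.01805 m from the centre, with end-angles ±π/4.
One side contributes B₁ = (μ₀I/4πd)·2 sin(π/4) = 4.56×10⁻⁶ T.
All 4 sides add in the same direction: B = 4 × 4.56×10⁻⁶ = 1.82×10⁻⁵ T.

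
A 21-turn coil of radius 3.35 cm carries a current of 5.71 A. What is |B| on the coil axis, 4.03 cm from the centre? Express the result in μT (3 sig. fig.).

B ≈ 587 μT

For an N-turn flat coil, B = Nμ₀IR²/[2(R²+z²)^(3/2)] with R = 0.0335 m, z = 0.0403 m.
B = 21 × 2.80×10⁻⁵ T = 5.87×10⁻⁴ T.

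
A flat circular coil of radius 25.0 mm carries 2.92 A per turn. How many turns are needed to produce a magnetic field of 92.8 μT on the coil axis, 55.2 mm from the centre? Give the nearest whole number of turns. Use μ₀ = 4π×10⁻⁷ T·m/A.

For an N-turn coil, B = Nμ₀IR²/[2(R²+z²)^(3/2)]. A single turn gives B₁ = 5.15×10⁻⁶ T with R = 0.025 m, z = 0.0552 m.
N = B/B₁ = 9.28×10⁻⁵ / 5.15×10⁻⁶ = 18.01.

N = 18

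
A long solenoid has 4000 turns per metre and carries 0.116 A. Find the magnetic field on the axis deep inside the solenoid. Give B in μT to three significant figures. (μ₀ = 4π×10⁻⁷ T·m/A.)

Inside a long solenoid, B = μ₀nI with n = 4000 turns/m.
B = 4π×10⁻⁷ × 4000 × 0.116 = 5.83×10⁻⁴ T.

B ≈ 583 μT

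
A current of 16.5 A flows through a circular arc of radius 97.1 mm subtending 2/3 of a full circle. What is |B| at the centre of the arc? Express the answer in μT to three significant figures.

B ≈ 71.2 μT

The Biot–Savart field of a circular arc at its centre is B = μ₀Iφ/(4πR), with φ = 4.189 rad.
B = (4π×10⁻⁷ × 16.5 × 4.189) / (4π × 0.0971) = 7.12×10⁻⁵ T.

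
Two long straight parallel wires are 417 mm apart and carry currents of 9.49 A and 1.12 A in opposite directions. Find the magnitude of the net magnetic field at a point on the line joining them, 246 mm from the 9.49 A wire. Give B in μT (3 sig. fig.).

Each long wire gives B = μ₀I/(2πd). Distances are d₁ = 0.246 m and d₂ = 0.171 m.
B₁ = 7.72×10⁻⁶ T, B₂ = 1.31×10⁻⁶ T.
Between antiparallel currents both contributions point the same way, so they add. B = B₁ + B₂ = 7.72×10⁻⁶ + 1.31×10⁻⁶ = 9.03×10⁻⁶ T.

B ≈ 9.03 μT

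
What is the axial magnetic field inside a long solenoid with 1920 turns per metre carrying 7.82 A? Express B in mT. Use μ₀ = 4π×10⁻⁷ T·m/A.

B ≈ 18.9 mT

Inside a long solenoid, B = μ₀nI with n = 1920 turns/m.
B = 4π×10⁻⁷ × 1920 × 7.82 = 1.89×10⁻² T.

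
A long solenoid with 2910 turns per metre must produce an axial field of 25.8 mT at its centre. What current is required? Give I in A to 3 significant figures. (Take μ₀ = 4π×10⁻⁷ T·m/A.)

I ≈ 7.06 A

Inside a long solenoid B = μ₀nI with n = 2910 m⁻¹, so I = B/(μ₀n).
I = 2.58×10⁻² / (4π×10⁻⁷ × 2910) = 7.06 A.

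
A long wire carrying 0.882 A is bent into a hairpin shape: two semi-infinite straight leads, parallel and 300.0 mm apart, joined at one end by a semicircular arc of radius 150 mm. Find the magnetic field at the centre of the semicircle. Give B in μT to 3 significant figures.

B ≈ 3.02 μT

The semicircular arc contributes B_arc = μ₀I·π/(4πR) = μ₀I/(4R) = 1.85×10⁻⁶ T.
Each semi-infinite lead is at perpendicular distance R = 0.15 m from the centre, with the perpendicular foot at its near end, so it contributes μ₀I/(4πR); both point the same way, together 1.18×10⁻⁶ T.
Arc and leads all point the same direction: B = 1.85×10⁻⁶ + 1.18×10⁻⁶ = 3.02×10⁻⁶ T.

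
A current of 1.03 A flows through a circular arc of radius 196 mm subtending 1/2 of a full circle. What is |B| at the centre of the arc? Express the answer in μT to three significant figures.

B ≈ 1.65 μT

The Biot–Savart field of a circular arc at its centre is B = μ₀Iφ/(4πR), with φ = 3.142 rad.
B = (4π×10⁻⁷ × 1.03 × 3.142) / (4π × 0.196) = 1.65×10⁻⁶ T.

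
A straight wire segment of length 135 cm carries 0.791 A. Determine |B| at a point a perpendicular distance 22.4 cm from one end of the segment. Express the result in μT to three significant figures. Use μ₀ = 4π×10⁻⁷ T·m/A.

For a finite straight segment, B = (μ₀I/4πd)(sinθ₁ + sinθ₂), where θ₁, θ₂ are the angles from the perpendicular to each end.
The perpendicular foot is at one end, so the two end-offsets along the wire are 0 and L = 1.35 m.
sinθ₁ = 0/√(0²+0.224²) = 0.0000; sinθ₂ = 1.35/√(1.35²+0.224²) = 0.9865.
B = (4π×10⁻⁷ × 0.791) / (4π × 0.224) × (0.0000 + 0.9865) = 3.48×10⁻⁷ T.

B ≈ 0.348 μT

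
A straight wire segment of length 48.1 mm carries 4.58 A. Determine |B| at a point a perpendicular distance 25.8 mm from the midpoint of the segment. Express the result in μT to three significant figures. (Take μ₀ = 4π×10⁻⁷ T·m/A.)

B ≈ 24.2 μT

For a finite straight segment, B = (μ₀I/4πd)(sinθ₁ + sinθ₂), where θ₁, θ₂ are the angles from the perpendicular to each end.
The perpendicular from the point meets the wire at its midpoint, so each end is L/2 = 0.02405 m away along the wire.
sinθ₁ = 0.02405/√(0.02405²+0.0258²) = 0.6819; sinθ₂ = 0.02405/√(0.02405²+0.0258²) = 0.6819.
B = (4π×10⁻⁷ × 4.58) / (4π × 0.0258) × (0.6819 + 0.6819) = 2.42×10⁻⁵ T.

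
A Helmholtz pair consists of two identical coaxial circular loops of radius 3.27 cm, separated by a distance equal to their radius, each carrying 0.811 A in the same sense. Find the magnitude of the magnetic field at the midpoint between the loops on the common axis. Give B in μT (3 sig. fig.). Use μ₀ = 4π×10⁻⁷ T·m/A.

B ≈ 22.3 μT

Each loop contributes B = μ₀IR²/[2(R²+z²)^(3/2)] on the axis, with z measured from that loop.
Loop 1 (z = 0.01635 m): B₁ = 1.12×10⁻⁵ T. Loop 2 (z = 0.01635 m): B₂ = 1.12×10⁻⁵ T.
The fields add: B = B₁ + B₂ = 2.23×10⁻⁵ T.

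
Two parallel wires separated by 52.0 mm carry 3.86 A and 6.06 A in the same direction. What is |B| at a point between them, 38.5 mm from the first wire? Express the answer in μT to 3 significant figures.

Each long wire gives B = μ₀I/(2πd). Distances are d₁ = 0.0385 m and d₂ = 0.0135 m.
B₁ = 2.01×10⁻⁵ T, B₂ = 8.98×10⁻⁵ T.
Between parallel currents the two contributions point in opposite directions, so they subtract. B = |B₁ − B₂| = |2.01×10⁻⁵ − 8.98×10⁻⁵| = 6.97×10⁻⁵ T.

B ≈ 69.7 μT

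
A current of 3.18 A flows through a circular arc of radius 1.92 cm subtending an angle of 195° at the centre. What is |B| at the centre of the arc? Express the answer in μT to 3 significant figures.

B ≈ 56.4 μT

The Biot–Savart field of a circular arc at its centre is B = μ₀Iφ/(4πR), with φ = 3.403 rad.
B = (4π×10⁻⁷ × 3.18 × 3.403) / (4π × 0.0192) = 5.64×10⁻⁵ T.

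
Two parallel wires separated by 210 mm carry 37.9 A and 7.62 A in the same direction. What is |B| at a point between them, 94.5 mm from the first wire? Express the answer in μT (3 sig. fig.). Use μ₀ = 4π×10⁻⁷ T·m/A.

B ≈ 67.0 μT

Each long wire gives B = μ₀I/(2πd). Distances are d₁ = 0.0945 m and d₂ = 0.1155 m.
B₁ = 8.02×10⁻⁵ T, B₂ = 1.32×10⁻⁵ T.
Between parallel currents the two contributions point in opposite directions, so they subtract. B = |B₁ − B₂| = |8.02×10⁻⁵ − 1.32×10⁻⁵| = 6.70×10⁻⁵ T.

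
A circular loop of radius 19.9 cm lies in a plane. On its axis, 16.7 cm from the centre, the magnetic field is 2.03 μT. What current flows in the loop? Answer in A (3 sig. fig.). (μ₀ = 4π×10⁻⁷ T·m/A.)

I ≈ 1.43 A

On the axis of a loop, B = μ₀IR²/[2(R²+z²)^(3/2)], so I = 2B(R²+z²)^(3/2)/(μ₀R²).
R² + z² = 0.0396 + 0.02789 = 0.06749 m²; raised to 3/2 gives 1.75×10⁻² m³.
I = 2 × 2.03×10⁻⁶ × 1.75×10⁻² / (1.26×10⁻⁶ × 0.0396) = 1.43 A.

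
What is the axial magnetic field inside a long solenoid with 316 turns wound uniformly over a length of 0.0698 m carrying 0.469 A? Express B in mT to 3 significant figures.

B ≈ 2.67 mT

Inside a long solenoid, B = μ₀nI with n = 4527 turns/m.
B = 4π×10⁻⁷ × 4527 × 0.469 = 2.67×10⁻³ T.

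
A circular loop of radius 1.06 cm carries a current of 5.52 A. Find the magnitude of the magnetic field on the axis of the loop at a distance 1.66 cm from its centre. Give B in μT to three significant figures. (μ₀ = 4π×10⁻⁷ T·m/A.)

On the axis of a circular loop, B = μ₀IR² / [2(R²+z²)^(3/2)].
R² + z² = (0.0106)² + (0.0166)² = 0.0003879 m², and (R²+z²)^(3/2) = 7.64×10⁻⁶ m³.
B = (4π×10⁻⁷ × 5.52 × 0.0001124) / (2 × 7.64×10⁻⁶) = 5.10×10⁻⁵ T.

B ≈ 51.0 μT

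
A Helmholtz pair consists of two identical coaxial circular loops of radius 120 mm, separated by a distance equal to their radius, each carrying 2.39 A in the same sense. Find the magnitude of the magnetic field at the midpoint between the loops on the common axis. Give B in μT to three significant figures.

Each loop contributes B = μ₀IR²/[2(R²+z²)^(3/2)] on the axis, with z measured from that loop.
Loop 1 (z = 0.06 m): B₁ = 8.95×10⁻⁶ T. Loop 2 (z = 0.06 m): B₂ = 8.95×10⁻⁶ T.
The fields add: B = B₁ + B₂ = 1.79×10⁻⁵ T.

B ≈ 17.9 μT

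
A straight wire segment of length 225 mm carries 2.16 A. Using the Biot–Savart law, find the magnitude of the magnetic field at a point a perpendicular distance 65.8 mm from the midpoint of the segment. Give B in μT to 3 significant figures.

For a finite straight segment, B = (μ₀I/4πd)(sinθ₁ + sinθ₂), where θ₁, θ₂ are the angles from the perpendicular to each end.
The perpendicular from the point meets the wire at its midpoint, so each end is L/2 = 0.1125 m away along the wire.
sinθ₁ = 0.1125/√(0.1125²+0.0658²) = 0.8632; sinθ₂ = 0.1125/√(0.1125²+0.0658²) = 0.8632.
B = (4π×10⁻⁷ × 2.16) / (4π × 0.0658) × (0.8632 + 0.8632) = 5.67×10⁻⁶ T.

B ≈ 5.67 μT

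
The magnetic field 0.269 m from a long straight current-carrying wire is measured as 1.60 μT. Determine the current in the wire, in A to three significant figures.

For a long straight wire B = μ₀I/(2πd), so I = 2πdB/μ₀.
I = 2π × 0.269 × 1.60×10⁻⁶ / (4π×10⁻⁷) = 2.15 A.

I ≈ 2.15 A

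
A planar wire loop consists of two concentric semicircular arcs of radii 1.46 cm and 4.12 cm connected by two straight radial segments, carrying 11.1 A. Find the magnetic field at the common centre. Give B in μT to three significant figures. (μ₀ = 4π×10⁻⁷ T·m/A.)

The radial connectors point toward the centre, so dl × r̂ = 0 and they contribute nothing.
Each semicircle gives μ₀I/(4R): inner arc 2.39×10⁻⁴ T, outer arc 8.46×10⁻⁵ T.
The two arcs carry current in opposite angular senses, so their fields oppose: B = |2.39×10⁻⁴ − 8.46×10⁻⁵| = 1.54×10⁻⁴ T.

B ≈ 154 μT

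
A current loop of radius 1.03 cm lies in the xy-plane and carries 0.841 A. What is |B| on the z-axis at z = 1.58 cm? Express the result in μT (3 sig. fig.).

B ≈ 8.36 μT

On the axis of a circular loop, B = μ₀IR² / [2(R²+z²)^(3/2)].
R² + z² = (0.0103)² + (0.0158)² = 0.0003557 m², and (R²+z²)^(3/2) = 6.71×10⁻⁶ m³.
B = (4π×10⁻⁷ × 0.841 × 0.0001061) / (2 × 6.71×10⁻⁶) = 8.36×10⁻⁶ T.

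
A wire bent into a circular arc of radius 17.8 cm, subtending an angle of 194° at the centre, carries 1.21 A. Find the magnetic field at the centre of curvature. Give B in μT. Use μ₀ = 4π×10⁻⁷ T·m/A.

B ≈ 2.30 μT

The Biot–Savart field of a circular arc at its centre is B = μ₀Iφ/(4πR), with φ = 3.386 rad.
B = (4π×10⁻⁷ × 1.21 × 3.386) / (4π × 0.178) = 2.30×10⁻⁶ T.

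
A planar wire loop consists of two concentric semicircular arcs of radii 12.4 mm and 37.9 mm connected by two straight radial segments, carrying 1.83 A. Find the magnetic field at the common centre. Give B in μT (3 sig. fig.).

B ≈ 31.2 μT

The radial connectors point toward the centre, so dl × r̂ = 0 and they contribute nothing.
Each semicircle gives μ₀I/(4R): inner arc 4.64×10⁻⁵ T, outer arc 1.52×10⁻⁵ T.
The two arcs carry current in opposite angular senses, so their fields oppose: B = |4.64×10⁻⁵ − 1.52×10⁻⁵| = 3.12×10⁻⁵ T.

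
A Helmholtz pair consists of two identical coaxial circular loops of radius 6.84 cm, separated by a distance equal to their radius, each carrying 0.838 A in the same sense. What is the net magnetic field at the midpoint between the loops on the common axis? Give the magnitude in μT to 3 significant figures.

Each loop contributes B = μ₀IR²/[2(R²+z²)^(3/2)] on the axis, with z measured from that loop.
Loop 1 (z = 0.0342 m): B₁ = 5.51×10⁻⁶ T. Loop 2 (z = 0.0342 m): B₂ = 5.51×10⁻⁶ T.
The fields add: B = B₁ + B₂ = 1.10×10⁻⁵ T.

B ≈ 11.0 μT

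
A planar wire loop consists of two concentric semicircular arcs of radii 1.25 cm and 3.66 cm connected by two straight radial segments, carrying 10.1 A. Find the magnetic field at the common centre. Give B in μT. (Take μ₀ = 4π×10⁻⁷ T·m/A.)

The radial connectors point toward the centre, so dl × r̂ = 0 and they contribute nothing.
Each semicircle gives μ₀I/(4R): inner arc 2.54×10⁻⁴ T, outer arc 8.67×10⁻⁵ T.
The two arcs carry current in opposite angular senses, so their fields oppose: B = |2.54×10⁻⁴ − 8.67×10⁻⁵| = 1.67×10⁻⁴ T.

B ≈ 167 μT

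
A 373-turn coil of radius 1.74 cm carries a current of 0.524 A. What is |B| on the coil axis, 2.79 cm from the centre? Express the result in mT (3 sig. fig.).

For an N-turn flat coil, B = Nμ₀IR²/[2(R²+z²)^(3/2)] with R = 0.0174 m, z = 0.0279 m.
B = 373 × 2.80×10⁻⁶ T = 1.05×10⁻³ T.

B ≈ 1.05 mT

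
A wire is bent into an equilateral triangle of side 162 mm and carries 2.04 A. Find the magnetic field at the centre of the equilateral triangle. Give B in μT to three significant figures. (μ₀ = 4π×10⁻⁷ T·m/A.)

Each side is a finite straight segment at perpendicular distance d = a/(2 tan(π/3)) = 0.04677 m from the centre, with end-angles ±π/3.
One side contributes B₁ = (μ₀I/4πd)·2 sin(π/3) = 7.56×10⁻⁶ T.
All 3 sides add in the same direction: B = 3 × 7.56×10⁻⁶ = 2.27×10⁻⁵ T.

B ≈ 22.7 μT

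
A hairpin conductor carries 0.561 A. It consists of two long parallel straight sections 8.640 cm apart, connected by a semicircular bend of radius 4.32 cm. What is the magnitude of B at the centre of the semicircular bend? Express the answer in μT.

B ≈ 6.68 μT

The semicircular arc contributes B_arc = μ₀I·π/(4πR) = μ₀I/(4R) = 4.08×10⁻⁶ T.
Each semi-infinite lead is at perpendicular distance R = 0.0432 m from the centre, with the perpendicular foot at its near end, so it contributes μ₀I/(4πR); both point the same way, together 2.60×10⁻⁶ T.
Arc and leads all point the same direction: B = 4.08×10⁻⁶ + 2.60×10⁻⁶ = 6.68×10⁻⁶ T.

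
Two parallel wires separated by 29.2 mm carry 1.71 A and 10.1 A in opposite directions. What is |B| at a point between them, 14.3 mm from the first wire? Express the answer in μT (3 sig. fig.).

B ≈ 159 μT

Each long wire gives B = μ₀I/(2πd). Distances are d₁ = 0.0143 m and d₂ = 0.0149 m.
B₁ = 2.39×10⁻⁵ T, B₂ = 1.36×10⁻⁴ T.
Between antiparallel currents both contributions point the same way, so they add. B = B₁ + B₂ = 2.39×10⁻⁵ + 1.36×10⁻⁴ = 1.59×10⁻⁴ T.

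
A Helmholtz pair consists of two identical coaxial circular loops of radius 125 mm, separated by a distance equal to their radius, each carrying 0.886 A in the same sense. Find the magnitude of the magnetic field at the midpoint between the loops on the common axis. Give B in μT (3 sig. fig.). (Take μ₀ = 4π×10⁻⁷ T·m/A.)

Each loop contributes B = μ₀IR²/[2(R²+z²)^(3/2)] on the axis, with z measured from that loop.
Loop 1 (z = 0.0625 m): B₁ = 3.19×10⁻⁶ T. Loop 2 (z = 0.0625 m): B₂ = 3.19×10⁻⁶ T.
The fields add: B = B₁ + B₂ = 6.37×10⁻⁶ T.

B ≈ 6.37 μT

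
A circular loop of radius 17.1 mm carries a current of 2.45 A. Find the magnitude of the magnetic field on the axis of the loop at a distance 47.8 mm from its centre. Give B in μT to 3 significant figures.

On the axis of a circular loop, B = μ₀IR² / [2(R²+z²)^(3/2)].
R² + z² = (0.0171)² + (0.0478)² = 0.002577 m², and (R²+z²)^(3/2) = 1.31×10⁻⁴ m³.
B = (4π×10⁻⁷ × 2.45 × 0.0002924) / (2 × 1.31×10⁻⁴) = 3.44×10⁻⁶ T.

B ≈ 3.44 μT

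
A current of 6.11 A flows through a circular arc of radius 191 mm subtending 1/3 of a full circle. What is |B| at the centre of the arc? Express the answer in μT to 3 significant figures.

B ≈ 6.70 μT

The Biot–Savart field of a circular arc at its centre is B = μ₀Iφ/(4πR), with φ = 2.094 rad.
B = (4π×10⁻⁷ × 6.11 × 2.094) / (4π × 0.191) = 6.70×10⁻⁶ T.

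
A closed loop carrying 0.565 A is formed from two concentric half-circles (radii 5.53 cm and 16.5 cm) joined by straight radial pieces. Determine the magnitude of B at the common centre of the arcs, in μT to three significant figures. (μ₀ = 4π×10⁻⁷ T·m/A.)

The radial connectors point toward the centre, so dl × r̂ = 0 and they contribute nothing.
Each semicircle gives μ₀I/(4R): inner arc 3.21×10⁻⁶ T, outer arc 1.08×10⁻⁶ T.
The two arcs carry current in opposite angular senses, so their fields oppose: B = |3.21×10⁻⁶ − 1.08×10⁻⁶| = 2.13×10⁻⁶ T.

B ≈ 2.13 μT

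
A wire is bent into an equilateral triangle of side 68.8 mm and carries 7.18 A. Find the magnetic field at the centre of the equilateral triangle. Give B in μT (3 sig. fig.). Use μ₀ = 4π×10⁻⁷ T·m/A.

B ≈ 188 μT

Each side is a finite straight segment at perpendicular distance d = a/(2 tan(π/3)) = 0.01986 m from the centre, with end-angles ±π/3.
One side contributes B₁ = (μ₀I/4πd)·2 sin(π/3) = 6.26×10⁻⁵ T.
All 3 sides add in the same direction: B = 3 × 6.26×10⁻⁵ = 1.88×10⁻⁴ T.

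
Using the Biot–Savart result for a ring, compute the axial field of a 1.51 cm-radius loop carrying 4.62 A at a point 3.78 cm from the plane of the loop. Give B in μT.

On the axis of a circular loop, B = μ₀IR² / [2(R²+z²)^(3/2)].
R² + z² = (0.0151)² + (0.0378)² = 0.001657 m², and (R²+z²)^(3/2) = 6.74×10⁻⁵ m³.
B = (4π×10⁻⁷ × 4.62 × 0.000228) / (2 × 6.74×10⁻⁵) = 9.81×10⁻⁶ T.

B ≈ 9.81 μT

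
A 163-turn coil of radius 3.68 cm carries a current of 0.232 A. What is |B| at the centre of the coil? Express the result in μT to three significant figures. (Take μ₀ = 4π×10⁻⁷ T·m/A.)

B ≈ 646 μT

For an N-turn flat coil, B = Nμ₀I/(2R) with R = 0.0368 m.
B = 163 × 3.96×10⁻⁶ T = 6.46×10⁻⁴ T.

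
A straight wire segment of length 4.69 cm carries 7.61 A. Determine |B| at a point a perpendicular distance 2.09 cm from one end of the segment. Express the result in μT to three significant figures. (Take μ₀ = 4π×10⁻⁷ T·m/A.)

For a finite straight segment, B = (μ₀I/4πd)(sinθ₁ + sinθ₂), where θ₁, θ₂ are the angles from the perpendicular to each end.
The perpendicular foot is at one end, so the two end-offsets along the wire are 0 and L = 0.0469 m.
sinθ₁ = 0/√(0²+0.0209²) = 0.0000; sinθ₂ = 0.0469/√(0.0469²+0.0209²) = 0.9134.
B = (4π×10⁻⁷ × 7.61) / (4π × 0.0209) × (0.0000 + 0.9134) = 3.33×10⁻⁵ T.

B ≈ 33.3 μT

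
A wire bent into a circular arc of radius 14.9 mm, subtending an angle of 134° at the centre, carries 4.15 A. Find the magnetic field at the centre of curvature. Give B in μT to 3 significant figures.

The Biot–Savart field of a circular arc at its centre is B = μ₀Iφ/(4πR), with φ = 2.339 rad.
B = (4π×10⁻⁷ × 4.15 × 2.339) / (4π × 0.0149) = 6.51×10⁻⁵ T.

B ≈ 65.1 μT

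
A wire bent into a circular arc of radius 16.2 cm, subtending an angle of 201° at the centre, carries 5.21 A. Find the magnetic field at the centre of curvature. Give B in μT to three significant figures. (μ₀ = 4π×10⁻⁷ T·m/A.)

The Biot–Savart field of a circular arc at its centre is B = μ₀Iφ/(4πR), with φ = 3.508 rad.
B = (4π×10⁻⁷ × 5.21 × 3.508) / (4π × 0.162) = 1.13×10⁻⁵ T.

B ≈ 11.3 μT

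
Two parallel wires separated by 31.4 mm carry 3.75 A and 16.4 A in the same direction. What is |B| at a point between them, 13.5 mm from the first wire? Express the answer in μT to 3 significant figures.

Each long wire gives B = μ₀I/(2πd). Distances are d₁ = 0.0135 m and d₂ = 0.0179 m.
B₁ = 5.56×10⁻⁵ T, B₂ = 1.83×10⁻⁴ T.
Between parallel currents the two contributions point in opposite directions, so they subtract. B = |B₁ − B₂| = |5.56×10⁻⁵ − 1.83×10⁻⁴| = 1.28×10⁻⁴ T.

B ≈ 128 μT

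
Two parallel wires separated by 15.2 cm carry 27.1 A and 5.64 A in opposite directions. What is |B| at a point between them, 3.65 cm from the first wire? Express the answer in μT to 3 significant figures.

B ≈ 158 μT

Each long wire gives B = μ₀I/(2πd). Distances are d₁ = 0.0365 m and d₂ = 0.1155 m.
B₁ = 1.48×10⁻⁴ T, B₂ = 9.77×10⁻⁶ T.
Between antiparallel currents both contributions point the same way, so they add. B = B₁ + B₂ = 1.48×10⁻⁴ + 9.77×10⁻⁶ = 1.58×10⁻⁴ T.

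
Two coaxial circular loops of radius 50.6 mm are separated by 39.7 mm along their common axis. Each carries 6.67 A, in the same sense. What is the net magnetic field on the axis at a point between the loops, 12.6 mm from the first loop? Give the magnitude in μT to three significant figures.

Each loop contributes B = μ₀IR²/[2(R²+z²)^(3/2)] on the axis, with z measured from that loop.
Loop 1 (z = 0.0126 m): B₁ = 7.57×10⁻⁵ T. Loop 2 (z = 0.0271 m): B₂ = 5.67×10⁻⁵ T.
The fields add: B = B₁ + B₂ = 1.32×10⁻⁴ T.

B ≈ 132 μT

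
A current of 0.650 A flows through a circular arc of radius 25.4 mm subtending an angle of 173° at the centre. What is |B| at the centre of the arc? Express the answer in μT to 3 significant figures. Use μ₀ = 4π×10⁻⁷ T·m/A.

The Biot–Savart field of a circular arc at its centre is B = μ₀Iφ/(4πR), with φ = 3.019 rad.
B = (4π×10⁻⁷ × 0.650 × 3.019) / (4π × 0.0254) = 7.73×10⁻⁶ T.

B ≈ 7.73 μT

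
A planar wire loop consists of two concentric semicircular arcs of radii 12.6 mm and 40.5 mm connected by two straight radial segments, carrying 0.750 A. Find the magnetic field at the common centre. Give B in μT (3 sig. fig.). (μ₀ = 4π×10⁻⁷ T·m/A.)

The radial connectors point toward the centre, so dl × r̂ = 0 and they contribute nothing.
Each semicircle gives μ₀I/(4R): inner arc 1.87×10⁻⁵ T, outer arc 5.82×10⁻⁶ T.
The two arcs carry current in opposite angular senses, so their fields oppose: B = |1.87×10⁻⁵ − 5.82×10⁻⁶| = 1.29×10⁻⁵ T.

B ≈ 12.9 μT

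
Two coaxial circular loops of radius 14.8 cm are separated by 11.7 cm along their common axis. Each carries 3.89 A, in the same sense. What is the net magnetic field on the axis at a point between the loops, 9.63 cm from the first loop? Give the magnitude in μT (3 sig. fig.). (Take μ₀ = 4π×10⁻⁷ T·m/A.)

Each loop contributes B = μ₀IR²/[2(R²+z²)^(3/2)] on the axis, with z measured from that loop.
Loop 1 (z = 0.0963 m): B₁ = 9.72×10⁻⁶ T. Loop 2 (z = 0.0207 m): B₂ = 1.60×10⁻⁵ T.
The fields add: B = B₁ + B₂ = 2.58×10⁻⁵ T.

B ≈ 25.8 μT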